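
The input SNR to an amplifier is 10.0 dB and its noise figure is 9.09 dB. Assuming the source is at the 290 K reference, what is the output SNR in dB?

By definition F = SNR_in/SNR_out, so in dB: SNR_out = SNR_in − NF
SNR_out = 10.0 − 9.09 = 0.91 dB

0.91 dB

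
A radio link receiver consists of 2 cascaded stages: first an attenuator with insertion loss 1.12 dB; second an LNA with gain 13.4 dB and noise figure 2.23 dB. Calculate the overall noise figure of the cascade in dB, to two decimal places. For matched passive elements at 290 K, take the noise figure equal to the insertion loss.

3.35 dB

Convert to linear (a loss of L dB is a gain of −L dB): F_i = 10^(NF_i/10), G_i = 10^(G_i,dB/10)
  Stage 1: F_1 = 10^(1.12/10) = 1.294, G_1 = 10^(−1.12/10) = 0.7727
  Stage 2: F_2 = 10^(2.23/10) = 1.671, G_2 = 10^(13.4/10) = 21.88
Friis cascade:
  F = 1.294 + (1.671 − 1)/0.7727 = 2.163
NF = 10 log₁₀(2.163) = 3.35 dB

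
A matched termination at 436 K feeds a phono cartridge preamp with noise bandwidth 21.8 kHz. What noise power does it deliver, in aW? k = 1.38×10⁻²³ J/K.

P_n = kTB = 1.38×10⁻²³ × 436 × 2.18×10⁴ = 1.31×10⁻¹⁶ W = 131 aW

131 aW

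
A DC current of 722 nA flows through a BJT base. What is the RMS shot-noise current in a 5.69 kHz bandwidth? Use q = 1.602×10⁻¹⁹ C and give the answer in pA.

36.3 pA

I_n = √(2qI·B)
2qI·B = 2 × 1.602×10⁻¹⁹ × 7.22×10⁻⁷ × 5.69×10³ = 1.32×10⁻²¹ A²
I_n = √(1.32×10⁻²¹) = 3.63×10⁻¹¹ A = 36.3 pA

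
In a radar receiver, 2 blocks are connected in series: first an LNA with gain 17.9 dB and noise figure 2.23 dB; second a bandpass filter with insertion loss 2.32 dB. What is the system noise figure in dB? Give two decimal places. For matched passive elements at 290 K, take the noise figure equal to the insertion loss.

2.26 dB

Convert to linear (a loss of L dB is a gain of −L dB): F_i = 10^(NF_i/10), G_i = 10^(G_i,dB/10)
  Stage 1: F_1 = 10^(2.23/10) = 1.671, G_1 = 10^(17.9/10) = 61.66
  Stage 2: F_2 = 10^(2.32/10) = 1.706, G_2 = 10^(−2.32/10) = 0.5861
Friis cascade:
  F = 1.671 + (1.706 − 1)/61.66 = 1.683
NF = 10 log₁₀(1.683) = 2.26 dB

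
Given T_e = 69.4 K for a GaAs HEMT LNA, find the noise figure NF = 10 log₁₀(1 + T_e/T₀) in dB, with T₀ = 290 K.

0.932 dB

F = 1 + T_e/T₀ = 1 + 69.4/290 = 1.23931
NF = 10 log₁₀(1.23931) = 0.932 dB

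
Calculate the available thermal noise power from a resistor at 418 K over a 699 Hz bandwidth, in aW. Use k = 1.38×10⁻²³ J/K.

4.03 aW

P_n = kTB = 1.38×10⁻²³ × 418 × 6.99×10² = 4.03×10⁻¹⁸ W = 4.03 aW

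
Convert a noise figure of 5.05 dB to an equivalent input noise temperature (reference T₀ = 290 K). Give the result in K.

638 K

F = 10^(5.05/10) = 3.1989
T_e = (F − 1)·T₀ = (3.1989 − 1) × 290 = 638 K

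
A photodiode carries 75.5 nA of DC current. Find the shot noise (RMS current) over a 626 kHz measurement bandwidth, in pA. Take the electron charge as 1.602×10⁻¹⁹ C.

I_n = √(2qI·B)
2qI·B = 2 × 1.602×10⁻¹⁹ × 7.55×10⁻⁸ × 6.26×10⁵ = 1.51×10⁻²⁰ A²
I_n = √(1.51×10⁻²⁰) = 1.23×10⁻¹⁰ A = 123 pA

123 pA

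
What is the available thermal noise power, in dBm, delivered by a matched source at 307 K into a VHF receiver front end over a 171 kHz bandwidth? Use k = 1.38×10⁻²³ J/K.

−121.4 dBm

P_n = kTB = 1.38×10⁻²³ × 307 × 1.71×10⁵ = 7.24×10⁻¹⁶ W
In dBm: 10 log₁₀(7.24×10⁻¹⁶ / 10⁻³) = −121.4 dBm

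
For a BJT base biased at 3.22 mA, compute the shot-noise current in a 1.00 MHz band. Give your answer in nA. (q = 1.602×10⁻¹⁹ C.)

32.1 nA

I_n = √(2qI·B)
2qI·B = 2 × 1.602×10⁻¹⁹ × 3.22×10⁻³ × 1.00×10⁶ = 1.03×10⁻¹⁵ A²
I_n = √(1.03×10⁻¹⁵) = 3.21×10⁻⁸ A = 32.1 nA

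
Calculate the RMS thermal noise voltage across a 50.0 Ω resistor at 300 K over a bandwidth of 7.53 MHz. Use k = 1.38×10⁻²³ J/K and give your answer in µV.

V_n = √(4kTRB)
4kTRB = 4 × 1.38×10⁻²³ × 300 × 5.00×10¹ × 7.53×10⁶ = 6.23×10⁻¹² V²
V_n = √(6.23×10⁻¹²) = 2.50×10⁻⁶ V = 2.50 µV

2.50 µV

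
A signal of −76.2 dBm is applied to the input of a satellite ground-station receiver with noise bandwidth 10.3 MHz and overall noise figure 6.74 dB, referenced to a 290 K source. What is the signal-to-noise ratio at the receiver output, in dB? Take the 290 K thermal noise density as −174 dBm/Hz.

Noise floor: N = −174 + 10 log₁₀(B) + NF
10 log₁₀(1.03×10⁷) = 70.13 dB
N = −174 + 70.13 + 6.74 = −97.13 dBm
SNR = P_sig − N = −76.2 − (−97.13) = 20.93 dB → 20.9 dB

20.9 dB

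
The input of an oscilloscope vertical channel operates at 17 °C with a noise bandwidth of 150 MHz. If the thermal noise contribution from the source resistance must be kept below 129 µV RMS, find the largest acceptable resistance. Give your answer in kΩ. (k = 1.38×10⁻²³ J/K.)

6.93 kΩ

T = 17 °C + 273.15 = 290.15 K
Johnson–Nyquist: V_n = √(4kTRB) ⇒ R = V_n² / (4kTB)
4kTB = 4 × 1.38×10⁻²³ × 290.15 × 1.50×10⁸ = 2.40×10⁻¹²
R = (1.29×10⁻⁴)² / 2.40×10⁻¹² = 6.93×10³ Ω = 6.93 kΩ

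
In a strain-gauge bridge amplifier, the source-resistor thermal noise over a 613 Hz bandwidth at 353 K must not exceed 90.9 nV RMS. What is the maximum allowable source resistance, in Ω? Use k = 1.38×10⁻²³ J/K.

692 Ω

Johnson–Nyquist: V_n = √(4kTRB) ⇒ R = V_n² / (4kTB)
4kTB = 4 × 1.38×10⁻²³ × 353 × 6.13×10² = 1.19×10⁻¹⁷
R = (9.09×10⁻⁸)² / 1.19×10⁻¹⁷ = 6.92×10² Ω = 692 Ω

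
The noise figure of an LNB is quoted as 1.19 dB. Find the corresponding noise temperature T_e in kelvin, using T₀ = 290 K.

F = 10^(1.19/10) = 1.31522
T_e = (F − 1)·T₀ = (1.31522 − 1) × 290 = 91.4 K

91.4 K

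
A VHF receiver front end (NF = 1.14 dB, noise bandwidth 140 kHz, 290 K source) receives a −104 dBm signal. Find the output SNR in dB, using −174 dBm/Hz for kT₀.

Noise floor: N = −174 + 10 log₁₀(B) + NF
10 log₁₀(1.40×10⁵) = 51.46 dB
N = −174 + 51.46 + 1.14 = −121.40 dBm
SNR = P_sig − N = −104 − (−121.40) = 17.40 dB → 17.4 dB

17.4 dB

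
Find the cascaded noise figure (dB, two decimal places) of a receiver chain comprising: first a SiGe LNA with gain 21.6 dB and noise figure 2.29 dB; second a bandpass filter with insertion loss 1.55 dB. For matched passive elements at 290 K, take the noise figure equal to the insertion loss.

2.30 dB

Convert to linear (a loss of L dB is a gain of −L dB): F_i = 10^(NF_i/10), G_i = 10^(G_i,dB/10)
  Stage 1: F_1 = 10^(2.29/10) = 1.694, G_1 = 10^(21.6/10) = 144.5
  Stage 2: F_2 = 10^(1.55/10) = 1.429, G_2 = 10^(−1.55/10) = 0.6998
Friis cascade:
  F = 1.694 + (1.429 − 1)/144.5 = 1.697
NF = 10 log₁₀(1.697) = 2.30 dB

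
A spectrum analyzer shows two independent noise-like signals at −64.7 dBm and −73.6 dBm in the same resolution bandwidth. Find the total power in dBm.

−64.2 dBm

Convert to linear, add, convert back:
P₁ = 3.39×10⁻¹⁰ W, P₂ = 4.37×10⁻¹¹ W
P_tot = 3.82×10⁻¹⁰ W → 10 log₁₀(P_tot / 10⁻³) = −64.2 dBm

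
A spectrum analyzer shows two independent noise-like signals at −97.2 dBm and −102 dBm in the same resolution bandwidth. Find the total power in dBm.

Convert to linear, add, convert back:
P₁ = 1.91×10⁻¹³ W, P₂ = 6.31×10⁻¹⁴ W
P_tot = 2.54×10⁻¹³ W → 10 log₁₀(P_tot / 10⁻³) = −96.0 dBm

−96.0 dBm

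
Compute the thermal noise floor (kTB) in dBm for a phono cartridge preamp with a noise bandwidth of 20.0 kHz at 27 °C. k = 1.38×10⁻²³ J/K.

T = 27 °C + 273.15 = 300.15 K
P_n = kTB = 1.38×10⁻²³ × 300.15 × 2.00×10⁴ = 8.28×10⁻¹⁷ W
In dBm: 10 log₁₀(8.28×10⁻¹⁷ / 10⁻³) = −130.8 dBm

−130.8 dBm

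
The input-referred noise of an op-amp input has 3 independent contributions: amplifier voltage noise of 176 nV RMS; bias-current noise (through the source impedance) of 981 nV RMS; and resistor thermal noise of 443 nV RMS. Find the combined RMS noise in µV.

Uncorrelated sources add in power (mean-square): V_tot = √(ΣV_i²)
V_tot = √[(1.76×10⁻⁷)² + (9.81×10⁻⁷)² + (4.43×10⁻⁷)²] = 1.09×10⁻⁶ V = 1.09 µV

1.09 µV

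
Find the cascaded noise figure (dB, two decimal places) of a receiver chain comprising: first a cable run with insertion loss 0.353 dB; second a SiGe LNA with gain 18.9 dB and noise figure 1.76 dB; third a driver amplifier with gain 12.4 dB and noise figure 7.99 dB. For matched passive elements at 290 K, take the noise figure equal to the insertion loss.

2.31 dB

Convert to linear (a loss of L dB is a gain of −L dB): F_i = 10^(NF_i/10), G_i = 10^(G_i,dB/10)
  Stage 1: F_1 = 10^(0.353/10) = 1.085, G_1 = 10^(−0.353/10) = 0.9219
  Stage 2: F_2 = 10^(1.76/10) = 1.500, G_2 = 10^(18.9/10) = 77.62
  Stage 3: F_3 = 10^(7.99/10) = 6.295, G_3 = 10^(12.4/10) = 17.38
Friis cascade:
  F = 1.085 + (1.500 − 1)/0.9219 + (6.295 − 1)/71.56 = 1.701
NF = 10 log₁₀(1.701) = 2.31 dB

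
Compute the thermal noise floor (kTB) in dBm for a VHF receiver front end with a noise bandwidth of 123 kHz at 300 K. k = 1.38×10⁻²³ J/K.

P_n = kTB = 1.38×10⁻²³ × 300 × 1.23×10⁵ = 5.09×10⁻¹⁶ W
In dBm: 10 log₁₀(5.09×10⁻¹⁶ / 10⁻³) = −122.9 dBm

−122.9 dBm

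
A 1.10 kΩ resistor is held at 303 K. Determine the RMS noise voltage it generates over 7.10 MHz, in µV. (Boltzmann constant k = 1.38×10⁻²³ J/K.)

V_n = √(4kTRB)
4kTRB = 4 × 1.38×10⁻²³ × 303 × 1.10×10³ × 7.10×10⁶ = 1.31×10⁻¹⁰ V²
V_n = √(1.31×10⁻¹⁰) = 1.14×10⁻⁵ V = 11.4 µV

11.4 µV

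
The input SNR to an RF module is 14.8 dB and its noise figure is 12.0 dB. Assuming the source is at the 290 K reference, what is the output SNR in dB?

2.8 dB

By definition F = SNR_in/SNR_out, so in dB: SNR_out = SNR_in − NF
SNR_out = 14.8 − 12.0 = 2.8 dB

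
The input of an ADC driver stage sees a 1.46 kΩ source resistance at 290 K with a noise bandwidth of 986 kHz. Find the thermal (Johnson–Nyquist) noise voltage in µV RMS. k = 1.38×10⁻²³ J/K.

V_n = √(4kTRB)
4kTRB = 4 × 1.38×10⁻²³ × 290 × 1.46×10³ × 9.86×10⁵ = 2.30×10⁻¹¹ V²
V_n = √(2.30×10⁻¹¹) = 4.80×10⁻⁶ V = 4.80 µV

4.80 µV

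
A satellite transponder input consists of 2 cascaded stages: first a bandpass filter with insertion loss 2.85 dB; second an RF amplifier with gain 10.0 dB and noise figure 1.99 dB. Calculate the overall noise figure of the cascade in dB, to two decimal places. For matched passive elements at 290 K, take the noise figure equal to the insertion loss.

4.84 dB

Convert to linear (a loss of L dB is a gain of −L dB): F_i = 10^(NF_i/10), G_i = 10^(G_i,dB/10)
  Stage 1: F_1 = 10^(2.85/10) = 1.928, G_1 = 10^(−2.85/10) = 0.5188
  Stage 2: F_2 = 10^(1.99/10) = 1.581, G_2 = 10^(10.0/10) = 10.00
Friis cascade:
  F = 1.928 + (1.581 − 1)/0.5188 = 3.048
NF = 10 log₁₀(3.048) = 4.84 dB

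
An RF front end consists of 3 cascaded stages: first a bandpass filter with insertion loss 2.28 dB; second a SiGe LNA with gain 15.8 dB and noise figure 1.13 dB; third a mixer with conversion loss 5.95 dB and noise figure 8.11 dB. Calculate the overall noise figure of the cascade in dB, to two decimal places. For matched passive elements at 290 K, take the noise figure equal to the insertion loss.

3.87 dB

Convert to linear (a loss of L dB is a gain of −L dB): F_i = 10^(NF_i/10), G_i = 10^(G_i,dB/10)
  Stage 1: F_1 = 10^(2.28/10) = 1.690, G_1 = 10^(−2.28/10) = 0.5916
  Stage 2: F_2 = 10^(1.13/10) = 1.297, G_2 = 10^(15.8/10) = 38.02
  Stage 3: F_3 = 10^(8.11/10) = 6.471, G_3 = 10^(−5.95/10) = 0.2541
Friis cascade:
  F = 1.690 + (1.297 − 1)/0.5916 + (6.471 − 1)/22.49 = 2.436
NF = 10 log₁₀(2.436) = 3.87 dB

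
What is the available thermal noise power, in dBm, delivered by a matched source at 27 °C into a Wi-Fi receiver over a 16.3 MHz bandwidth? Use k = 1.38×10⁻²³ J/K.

−101.7 dBm

T = 27 °C + 273.15 = 300.15 K
P_n = kTB = 1.38×10⁻²³ × 300.15 × 1.63×10⁷ = 6.75×10⁻¹⁴ W
In dBm: 10 log₁₀(6.75×10⁻¹⁴ / 10⁻³) = −101.7 dBm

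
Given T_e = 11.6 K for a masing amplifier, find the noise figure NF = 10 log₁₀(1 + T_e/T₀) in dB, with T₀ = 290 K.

F = 1 + T_e/T₀ = 1 + 11.6/290 = 1.04
NF = 10 log₁₀(1.04) = 0.170 dB

0.170 dB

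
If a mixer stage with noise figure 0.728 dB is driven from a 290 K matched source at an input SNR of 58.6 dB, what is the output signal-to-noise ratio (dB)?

By definition F = SNR_in/SNR_out, so in dB: SNR_out = SNR_in − NF
SNR_out = 58.6 − 0.728 = 57.872 dB

57.872 dB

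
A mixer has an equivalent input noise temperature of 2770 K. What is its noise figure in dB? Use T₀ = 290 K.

F = 1 + T_e/T₀ = 1 + 2770/290 = 10.5517
NF = 10 log₁₀(10.5517) = 10.23 dB

10.23 dB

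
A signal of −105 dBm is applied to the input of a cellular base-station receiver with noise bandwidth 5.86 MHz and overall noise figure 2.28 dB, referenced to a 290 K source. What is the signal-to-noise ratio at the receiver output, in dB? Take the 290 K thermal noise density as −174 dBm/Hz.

Noise floor: N = −174 + 10 log₁₀(B) + NF
10 log₁₀(5.86×10⁶) = 67.68 dB
N = −174 + 67.68 + 2.28 = −104.04 dBm
SNR = P_sig − N = −105 − (−104.04) = −0.96 dB → −1.0 dB

−1.0 dB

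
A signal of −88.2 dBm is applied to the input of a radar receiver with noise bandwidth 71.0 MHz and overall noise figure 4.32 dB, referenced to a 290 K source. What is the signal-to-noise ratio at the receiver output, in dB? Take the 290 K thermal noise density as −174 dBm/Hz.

Noise floor: N = −174 + 10 log₁₀(B) + NF
10 log₁₀(7.10×10⁷) = 78.51 dB
N = −174 + 78.51 + 4.32 = −91.17 dBm
SNR = P_sig − N = −88.2 − (−91.17) = 2.97 dB → 3.0 dB

3.0 dB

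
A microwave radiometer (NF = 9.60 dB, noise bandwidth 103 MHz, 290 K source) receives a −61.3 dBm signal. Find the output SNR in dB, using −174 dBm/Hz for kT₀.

Noise floor: N = −174 + 10 log₁₀(B) + NF
10 log₁₀(1.03×10⁸) = 80.13 dB
N = −174 + 80.13 + 9.60 = −84.27 dBm
SNR = P_sig − N = −61.3 − (−84.27) = 22.97 dB → 23.0 dB

23.0 dB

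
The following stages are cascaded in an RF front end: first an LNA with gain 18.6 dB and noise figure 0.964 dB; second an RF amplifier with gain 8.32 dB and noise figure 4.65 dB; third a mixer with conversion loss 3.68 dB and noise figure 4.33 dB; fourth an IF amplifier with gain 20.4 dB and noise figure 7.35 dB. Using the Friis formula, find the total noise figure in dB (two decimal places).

Convert to linear (a loss of L dB is a gain of −L dB): F_i = 10^(NF_i/10), G_i = 10^(G_i,dB/10)
  Stage 1: F_1 = 10^(0.964/10) = 1.249, G_1 = 10^(18.6/10) = 72.44
  Stage 2: F_2 = 10^(4.65/10) = 2.917, G_2 = 10^(8.32/10) = 6.792
  Stage 3: F_3 = 10^(4.33/10) = 2.710, G_3 = 10^(−3.68/10) = 0.4285
  Stage 4: F_4 = 10^(7.35/10) = 5.433, G_4 = 10^(20.4/10) = 109.6
Friis cascade:
  F = 1.249 + (2.917 − 1)/72.44 + (2.710 − 1)/492.0 + (5.433 − 1)/210.9 = 1.299
NF = 10 log₁₀(1.299) = 1.14 dB

1.14 dB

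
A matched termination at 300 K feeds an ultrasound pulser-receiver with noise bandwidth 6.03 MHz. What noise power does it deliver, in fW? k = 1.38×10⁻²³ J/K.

25.0 fW

P_n = kTB = 1.38×10⁻²³ × 300 × 6.03×10⁶ = 2.50×10⁻¹⁴ W = 25.0 fW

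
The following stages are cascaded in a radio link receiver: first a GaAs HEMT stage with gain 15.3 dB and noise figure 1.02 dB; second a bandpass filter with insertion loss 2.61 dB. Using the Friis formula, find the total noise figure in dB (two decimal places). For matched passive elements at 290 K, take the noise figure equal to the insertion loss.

Convert to linear (a loss of L dB is a gain of −L dB): F_i = 10^(NF_i/10), G_i = 10^(G_i,dB/10)
  Stage 1: F_1 = 10^(1.02/10) = 1.265, G_1 = 10^(15.3/10) = 33.88
  Stage 2: F_2 = 10^(2.61/10) = 1.824, G_2 = 10^(−2.61/10) = 0.5483
Friis cascade:
  F = 1.265 + (1.824 − 1)/33.88 = 1.289
NF = 10 log₁₀(1.289) = 1.10 dB

1.10 dB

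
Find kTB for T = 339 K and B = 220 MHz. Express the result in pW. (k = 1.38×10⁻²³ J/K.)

P_n = kTB = 1.38×10⁻²³ × 339 × 2.20×10⁸ = 1.03×10⁻¹² W = 1.03 pW

1.03 pW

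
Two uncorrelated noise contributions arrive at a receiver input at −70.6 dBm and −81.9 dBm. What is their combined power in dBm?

−70.3 dBm

Convert to linear, add, convert back:
P₁ = 8.71×10⁻¹¹ W, P₂ = 6.46×10⁻¹² W
P_tot = 9.36×10⁻¹¹ W → 10 log₁₀(P_tot / 10⁻³) = −70.3 dBm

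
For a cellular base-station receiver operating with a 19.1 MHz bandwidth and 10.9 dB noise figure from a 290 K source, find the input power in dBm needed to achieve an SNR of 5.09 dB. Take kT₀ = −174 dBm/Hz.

Sensitivity = −174 + 10 log₁₀(B) + NF + SNR_min
= −174 + 72.81 + 10.9 + 5.09
= −85.20 dBm → −85.2 dBm

−85.2 dBm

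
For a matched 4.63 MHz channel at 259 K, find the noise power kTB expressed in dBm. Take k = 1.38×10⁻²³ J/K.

−107.8 dBm

P_n = kTB = 1.38×10⁻²³ × 259 × 4.63×10⁶ = 1.65×10⁻¹⁴ W
In dBm: 10 log₁₀(1.65×10⁻¹⁴ / 10⁻³) = −107.8 dBm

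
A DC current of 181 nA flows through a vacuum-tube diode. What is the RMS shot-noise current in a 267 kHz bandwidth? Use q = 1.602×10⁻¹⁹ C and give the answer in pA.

124 pA

I_n = √(2qI·B)
2qI·B = 2 × 1.602×10⁻¹⁹ × 1.81×10⁻⁷ × 2.67×10⁵ = 1.55×10⁻²⁰ A²
I_n = √(1.55×10⁻²⁰) = 1.24×10⁻¹⁰ A = 124 pA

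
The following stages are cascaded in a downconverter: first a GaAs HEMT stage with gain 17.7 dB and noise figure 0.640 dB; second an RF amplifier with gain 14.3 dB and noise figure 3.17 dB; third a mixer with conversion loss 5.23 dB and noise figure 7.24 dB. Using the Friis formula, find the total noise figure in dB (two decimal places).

0.72 dB

Convert to linear (a loss of L dB is a gain of −L dB): F_i = 10^(NF_i/10), G_i = 10^(G_i,dB/10)
  Stage 1: F_1 = 10^(0.640/10) = 1.159, G_1 = 10^(17.7/10) = 58.88
  Stage 2: F_2 = 10^(3.17/10) = 2.075, G_2 = 10^(14.3/10) = 26.92
  Stage 3: F_3 = 10^(7.24/10) = 5.297, G_3 = 10^(−5.23/10) = 0.2999
Friis cascade:
  F = 1.159 + (2.075 − 1)/58.88 + (5.297 − 1)/1585 = 1.180
NF = 10 log₁₀(1.180) = 0.72 dB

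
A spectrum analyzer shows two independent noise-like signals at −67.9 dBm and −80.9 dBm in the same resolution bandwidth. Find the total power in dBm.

Convert to linear, add, convert back:
P₁ = 1.62×10⁻¹⁰ W, P₂ = 8.13×10⁻¹² W
P_tot = 1.70×10⁻¹⁰ W → 10 log₁₀(P_tot / 10⁻³) = −67.7 dBm

−67.7 dBm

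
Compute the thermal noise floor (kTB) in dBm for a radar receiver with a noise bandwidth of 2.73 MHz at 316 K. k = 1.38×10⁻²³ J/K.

−109.2 dBm

P_n = kTB = 1.38×10⁻²³ × 316 × 2.73×10⁶ = 1.19×10⁻¹⁴ W
In dBm: 10 log₁₀(1.19×10⁻¹⁴ / 10⁻³) = −109.2 dBm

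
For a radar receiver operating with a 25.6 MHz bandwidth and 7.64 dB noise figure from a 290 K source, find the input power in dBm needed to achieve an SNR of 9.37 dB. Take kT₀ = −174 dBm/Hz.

Sensitivity = −174 + 10 log₁₀(B) + NF + SNR_min
= −174 + 74.08 + 7.64 + 9.37
= −82.91 dBm → −82.9 dBm

−82.9 dBm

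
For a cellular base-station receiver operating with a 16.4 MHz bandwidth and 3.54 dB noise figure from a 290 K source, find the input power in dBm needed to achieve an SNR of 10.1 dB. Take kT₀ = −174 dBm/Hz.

Sensitivity = −174 + 10 log₁₀(B) + NF + SNR_min
= −174 + 72.15 + 3.54 + 10.1
= −88.21 dBm → −88.2 dBm

−88.2 dBm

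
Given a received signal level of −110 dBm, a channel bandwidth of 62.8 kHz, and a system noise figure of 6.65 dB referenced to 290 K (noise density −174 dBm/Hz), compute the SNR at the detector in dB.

9.4 dB

Noise floor: N = −174 + 10 log₁₀(B) + NF
10 log₁₀(6.28×10⁴) = 47.98 dB
N = −174 + 47.98 + 6.65 = −119.37 dBm
SNR = P_sig − N = −110 − (−119.37) = 9.37 dB → 9.4 dB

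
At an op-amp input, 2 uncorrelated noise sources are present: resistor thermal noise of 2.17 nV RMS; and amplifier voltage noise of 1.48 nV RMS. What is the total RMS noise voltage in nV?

2.63 nV

Uncorrelated sources add in power (mean-square): V_tot = √(ΣV_i²)
V_tot = √[(2.17×10⁻⁹)² + (1.48×10⁻⁹)²] = 2.63×10⁻⁹ V = 2.63 nV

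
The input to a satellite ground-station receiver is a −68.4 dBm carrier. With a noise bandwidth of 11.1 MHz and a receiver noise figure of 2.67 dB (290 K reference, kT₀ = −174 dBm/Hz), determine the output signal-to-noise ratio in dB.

32.5 dB

Noise floor: N = −174 + 10 log₁₀(B) + NF
10 log₁₀(1.11×10⁷) = 70.45 dB
N = −174 + 70.45 + 2.67 = −100.88 dBm
SNR = P_sig − N = −68.4 − (−100.88) = 32.48 dB → 32.5 dB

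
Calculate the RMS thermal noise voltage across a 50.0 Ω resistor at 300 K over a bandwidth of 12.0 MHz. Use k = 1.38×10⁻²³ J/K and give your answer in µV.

3.15 µV

V_n = √(4kTRB)
4kTRB = 4 × 1.38×10⁻²³ × 300 × 5.00×10¹ × 1.20×10⁷ = 9.94×10⁻¹² V²
V_n = √(9.94×10⁻¹²) = 3.15×10⁻⁶ V = 3.15 µV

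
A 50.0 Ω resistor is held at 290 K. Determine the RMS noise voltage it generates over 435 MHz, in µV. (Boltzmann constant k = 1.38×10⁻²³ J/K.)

18.7 µV

V_n = √(4kTRB)
4kTRB = 4 × 1.38×10⁻²³ × 290 × 5.00×10¹ × 4.35×10⁸ = 3.48×10⁻¹⁰ V²
V_n = √(3.48×10⁻¹⁰) = 1.87×10⁻⁵ V = 18.7 µV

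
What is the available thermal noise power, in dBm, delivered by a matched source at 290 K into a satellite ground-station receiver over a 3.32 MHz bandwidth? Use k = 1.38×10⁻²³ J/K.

P_n = kTB = 1.38×10⁻²³ × 290 × 3.32×10⁶ = 1.33×10⁻¹⁴ W
In dBm: 10 log₁₀(1.33×10⁻¹⁴ / 10⁻³) = −108.8 dBm

−108.8 dBm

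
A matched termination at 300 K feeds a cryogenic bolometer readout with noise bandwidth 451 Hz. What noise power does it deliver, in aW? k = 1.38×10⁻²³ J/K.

1.87 aW

P_n = kTB = 1.38×10⁻²³ × 300 × 4.51×10² = 1.87×10⁻¹⁸ W = 1.87 aW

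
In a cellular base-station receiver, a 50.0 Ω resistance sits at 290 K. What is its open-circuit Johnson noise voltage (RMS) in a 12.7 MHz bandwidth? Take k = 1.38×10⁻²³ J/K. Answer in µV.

3.19 µV

V_n = √(4kTRB)
4kTRB = 4 × 1.38×10⁻²³ × 290 × 5.00×10¹ × 1.27×10⁷ = 1.02×10⁻¹¹ V²
V_n = √(1.02×10⁻¹¹) = 3.19×10⁻⁶ V = 3.19 µV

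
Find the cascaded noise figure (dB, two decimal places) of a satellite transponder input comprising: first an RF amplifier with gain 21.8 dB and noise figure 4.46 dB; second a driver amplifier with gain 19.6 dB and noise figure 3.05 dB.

Convert to linear (a loss of L dB is a gain of −L dB): F_i = 10^(NF_i/10), G_i = 10^(G_i,dB/10)
  Stage 1: F_1 = 10^(4.46/10) = 2.793, G_1 = 10^(21.8/10) = 151.4
  Stage 2: F_2 = 10^(3.05/10) = 2.018, G_2 = 10^(19.6/10) = 91.20
Friis cascade:
  F = 2.793 + (2.018 − 1)/151.4 = 2.799
NF = 10 log₁₀(2.799) = 4.47 dB

4.47 dB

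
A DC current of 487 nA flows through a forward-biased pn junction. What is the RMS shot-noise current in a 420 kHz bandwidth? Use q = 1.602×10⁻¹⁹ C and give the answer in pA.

256 pA

I_n = √(2qI·B)
2qI·B = 2 × 1.602×10⁻¹⁹ × 4.87×10⁻⁷ × 4.20×10⁵ = 6.55×10⁻²⁰ A²
I_n = √(6.55×10⁻²⁰) = 2.56×10⁻¹⁰ A = 256 pA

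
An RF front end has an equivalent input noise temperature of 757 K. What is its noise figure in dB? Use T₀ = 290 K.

5.58 dB

F = 1 + T_e/T₀ = 1 + 757/290 = 3.61034
NF = 10 log₁₀(3.61034) = 5.58 dB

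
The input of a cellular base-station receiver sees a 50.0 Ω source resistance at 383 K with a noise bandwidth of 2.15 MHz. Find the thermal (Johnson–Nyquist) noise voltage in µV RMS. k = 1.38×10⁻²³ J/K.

1.51 µV

V_n = √(4kTRB)
4kTRB = 4 × 1.38×10⁻²³ × 383 × 5.00×10¹ × 2.15×10⁶ = 2.27×10⁻¹² V²
V_n = √(2.27×10⁻¹²) = 1.51×10⁻⁶ V = 1.51 µV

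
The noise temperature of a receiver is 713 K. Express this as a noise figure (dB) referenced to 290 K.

5.39 dB

F = 1 + T_e/T₀ = 1 + 713/290 = 3.45862
NF = 10 log₁₀(3.45862) = 5.39 dB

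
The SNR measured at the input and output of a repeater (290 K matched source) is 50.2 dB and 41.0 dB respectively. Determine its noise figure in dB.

NF (dB) = SNR_in(dB) − SNR_out(dB) when the source is at T₀
NF = 50.2 − 41.0 = 9.2 dB

9.2 dB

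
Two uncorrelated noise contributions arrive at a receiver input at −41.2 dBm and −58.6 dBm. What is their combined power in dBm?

Convert to linear, add, convert back:
P₁ = 7.59×10⁻⁸ W, P₂ = 1.38×10⁻⁹ W
P_tot = 7.72×10⁻⁸ W → 10 log₁₀(P_tot / 10⁻³) = −41.1 dBm

−41.1 dBm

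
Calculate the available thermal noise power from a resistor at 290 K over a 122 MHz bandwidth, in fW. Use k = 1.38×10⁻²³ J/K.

488 fW

P_n = kTB = 1.38×10⁻²³ × 290 × 1.22×10⁸ = 4.88×10⁻¹³ W = 488 fW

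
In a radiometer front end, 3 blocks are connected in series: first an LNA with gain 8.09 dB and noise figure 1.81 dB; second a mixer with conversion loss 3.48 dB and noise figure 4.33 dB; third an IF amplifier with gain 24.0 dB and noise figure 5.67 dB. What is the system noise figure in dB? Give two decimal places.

4.33 dB

Convert to linear (a loss of L dB is a gain of −L dB): F_i = 10^(NF_i/10), G_i = 10^(G_i,dB/10)
  Stage 1: F_1 = 10^(1.81/10) = 1.517, G_1 = 10^(8.09/10) = 6.442
  Stage 2: F_2 = 10^(4.33/10) = 2.710, G_2 = 10^(−3.48/10) = 0.4487
  Stage 3: F_3 = 10^(5.67/10) = 3.690, G_3 = 10^(24.0/10) = 251.2
Friis cascade:
  F = 1.517 + (2.710 − 1)/6.442 + (3.690 − 1)/2.891 = 2.713
NF = 10 log₁₀(2.713) = 4.33 dB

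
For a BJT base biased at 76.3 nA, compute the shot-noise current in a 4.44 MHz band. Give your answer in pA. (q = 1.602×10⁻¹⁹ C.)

329 pA

I_n = √(2qI·B)
2qI·B = 2 × 1.602×10⁻¹⁹ × 7.63×10⁻⁸ × 4.44×10⁶ = 1.09×10⁻¹⁹ A²
I_n = √(1.09×10⁻¹⁹) = 3.29×10⁻¹⁰ A = 329 pA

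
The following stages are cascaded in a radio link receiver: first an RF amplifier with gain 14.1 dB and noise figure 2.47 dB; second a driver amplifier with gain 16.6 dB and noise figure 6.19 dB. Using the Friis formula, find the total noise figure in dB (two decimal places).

Convert to linear (a loss of L dB is a gain of −L dB): F_i = 10^(NF_i/10), G_i = 10^(G_i,dB/10)
  Stage 1: F_1 = 10^(2.47/10) = 1.766, G_1 = 10^(14.1/10) = 25.70
  Stage 2: F_2 = 10^(6.19/10) = 4.159, G_2 = 10^(16.6/10) = 45.71
Friis cascade:
  F = 1.766 + (4.159 − 1)/25.70 = 1.889
NF = 10 log₁₀(1.889) = 2.76 dB

2.76 dB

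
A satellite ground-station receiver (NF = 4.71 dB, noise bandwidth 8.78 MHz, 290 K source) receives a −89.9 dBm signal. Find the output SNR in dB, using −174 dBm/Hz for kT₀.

10.0 dB

Noise floor: N = −174 + 10 log₁₀(B) + NF
10 log₁₀(8.78×10⁶) = 69.43 dB
N = −174 + 69.43 + 4.71 = −99.86 dBm
SNR = P_sig − N = −89.9 − (−99.86) = 9.96 dB → 10.0 dB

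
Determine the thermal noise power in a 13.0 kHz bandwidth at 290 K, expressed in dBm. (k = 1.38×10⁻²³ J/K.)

P_n = kTB = 1.38×10⁻²³ × 290 × 1.30×10⁴ = 5.20×10⁻¹⁷ W
In dBm: 10 log₁₀(5.20×10⁻¹⁷ / 10⁻³) = −132.8 dBm

−132.8 dBm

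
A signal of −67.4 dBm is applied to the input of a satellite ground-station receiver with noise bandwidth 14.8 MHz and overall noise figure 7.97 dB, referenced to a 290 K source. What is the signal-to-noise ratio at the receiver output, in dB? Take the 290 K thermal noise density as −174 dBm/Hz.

26.9 dB

Noise floor: N = −174 + 10 log₁₀(B) + NF
10 log₁₀(1.48×10⁷) = 71.7 dB
N = −174 + 71.7 + 7.97 = −94.33 dBm
SNR = P_sig − N = −67.4 − (−94.33) = 26.93 dB → 26.9 dB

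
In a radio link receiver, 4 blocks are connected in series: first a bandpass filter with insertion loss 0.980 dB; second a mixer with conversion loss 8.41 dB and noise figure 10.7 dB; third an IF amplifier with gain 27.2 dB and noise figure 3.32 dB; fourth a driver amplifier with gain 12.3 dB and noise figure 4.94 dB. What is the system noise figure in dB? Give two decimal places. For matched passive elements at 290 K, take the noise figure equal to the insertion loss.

13.93 dB

Convert to linear (a loss of L dB is a gain of −L dB): F_i = 10^(NF_i/10), G_i = 10^(G_i,dB/10)
  Stage 1: F_1 = 10^(0.980/10) = 1.253, G_1 = 10^(−0.980/10) = 0.7980
  Stage 2: F_2 = 10^(10.7/10) = 11.75, G_2 = 10^(−8.41/10) = 0.1442
  Stage 3: F_3 = 10^(3.32/10) = 2.148, G_3 = 10^(27.2/10) = 524.8
  Stage 4: F_4 = 10^(4.94/10) = 3.119, G_4 = 10^(12.3/10) = 16.98
Friis cascade:
  F = 1.253 + (11.75 − 1)/0.7980 + (2.148 − 1)/0.1151 + (3.119 − 1)/60.39 = 24.73
NF = 10 log₁₀(24.73) = 13.93 dB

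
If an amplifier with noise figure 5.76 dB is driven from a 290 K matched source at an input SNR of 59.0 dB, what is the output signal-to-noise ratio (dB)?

By definition F = SNR_in/SNR_out, so in dB: SNR_out = SNR_in − NF
SNR_out = 59.0 − 5.76 = 53.24 dB

53.24 dB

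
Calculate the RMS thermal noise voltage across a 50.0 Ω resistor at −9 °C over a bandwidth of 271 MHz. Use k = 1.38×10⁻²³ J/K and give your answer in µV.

14.1 µV

T = −9 °C + 273.15 = 264.15 K
V_n = √(4kTRB)
4kTRB = 4 × 1.38×10⁻²³ × 264.15 × 5.00×10¹ × 2.71×10⁸ = 1.98×10⁻¹⁰ V²
V_n = √(1.98×10⁻¹⁰) = 1.41×10⁻⁵ V = 14.1 µV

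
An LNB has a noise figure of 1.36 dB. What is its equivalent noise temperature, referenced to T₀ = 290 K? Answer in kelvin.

F = 10^(1.36/10) = 1.36773
T_e = (F − 1)·T₀ = (1.36773 − 1) × 290 = 107 K

107 K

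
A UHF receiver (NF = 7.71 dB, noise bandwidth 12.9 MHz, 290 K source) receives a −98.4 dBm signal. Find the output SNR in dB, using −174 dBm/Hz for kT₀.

Noise floor: N = −174 + 10 log₁₀(B) + NF
10 log₁₀(1.29×10⁷) = 71.11 dB
N = −174 + 71.11 + 7.71 = −95.18 dBm
SNR = P_sig − N = −98.4 − (−95.18) = −3.22 dB → −3.2 dB

−3.2 dB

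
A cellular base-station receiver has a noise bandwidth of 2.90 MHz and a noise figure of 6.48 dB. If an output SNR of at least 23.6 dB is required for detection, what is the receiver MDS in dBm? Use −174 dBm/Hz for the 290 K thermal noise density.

Sensitivity = −174 + 10 log₁₀(B) + NF + SNR_min
= −174 + 64.62 + 6.48 + 23.6
= −79.30 dBm → −79.3 dBm

−79.3 dBm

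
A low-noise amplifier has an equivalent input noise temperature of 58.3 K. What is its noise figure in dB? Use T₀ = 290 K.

0.796 dB

F = 1 + T_e/T₀ = 1 + 58.3/290 = 1.20103
NF = 10 log₁₀(1.20103) = 0.796 dB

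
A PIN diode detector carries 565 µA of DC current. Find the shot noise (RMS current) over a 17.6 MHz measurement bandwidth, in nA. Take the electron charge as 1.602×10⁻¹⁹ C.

56.4 nA

I_n = √(2qI·B)
2qI·B = 2 × 1.602×10⁻¹⁹ × 5.65×10⁻⁴ × 1.76×10⁷ = 3.19×10⁻¹⁵ A²
I_n = √(3.19×10⁻¹⁵) = 5.64×10⁻⁸ A = 56.4 nA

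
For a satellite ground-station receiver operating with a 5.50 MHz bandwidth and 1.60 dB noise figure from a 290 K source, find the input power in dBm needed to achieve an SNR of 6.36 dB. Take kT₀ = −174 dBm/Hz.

Sensitivity = −174 + 10 log₁₀(B) + NF + SNR_min
= −174 + 67.4 + 1.60 + 6.36
= −98.64 dBm → −98.6 dBm

−98.6 dBm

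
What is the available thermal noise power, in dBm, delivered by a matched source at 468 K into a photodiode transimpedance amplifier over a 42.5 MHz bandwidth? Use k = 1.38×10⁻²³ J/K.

−95.6 dBm

P_n = kTB = 1.38×10⁻²³ × 468 × 4.25×10⁷ = 2.74×10⁻¹³ W
In dBm: 10 log₁₀(2.74×10⁻¹³ / 10⁻³) = −95.6 dBm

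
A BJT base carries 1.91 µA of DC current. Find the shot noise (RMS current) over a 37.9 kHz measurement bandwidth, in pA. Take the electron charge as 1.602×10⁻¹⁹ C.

152 pA

I_n = √(2qI·B)
2qI·B = 2 × 1.602×10⁻¹⁹ × 1.91×10⁻⁶ × 3.79×10⁴ = 2.32×10⁻²⁰ A²
I_n = √(2.32×10⁻²⁰) = 1.52×10⁻¹⁰ A = 152 pA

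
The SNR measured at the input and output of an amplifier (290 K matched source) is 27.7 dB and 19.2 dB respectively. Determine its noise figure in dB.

8.5 dB

NF (dB) = SNR_in(dB) − SNR_out(dB) when the source is at T₀
NF = 27.7 − 19.2 = 8.5 dB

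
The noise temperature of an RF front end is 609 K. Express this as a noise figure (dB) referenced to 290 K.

F = 1 + T_e/T₀ = 1 + 609/290 = 3.1
NF = 10 log₁₀(3.1) = 4.91 dB

4.91 dB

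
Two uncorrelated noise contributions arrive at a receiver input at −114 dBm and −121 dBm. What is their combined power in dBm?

Convert to linear, add, convert back:
P₁ = 3.98×10⁻¹⁵ W, P₂ = 7.94×10⁻¹⁶ W
P_tot = 4.78×10⁻¹⁵ W → 10 log₁₀(P_tot / 10⁻³) = −113.2 dBm

−113.2 dBm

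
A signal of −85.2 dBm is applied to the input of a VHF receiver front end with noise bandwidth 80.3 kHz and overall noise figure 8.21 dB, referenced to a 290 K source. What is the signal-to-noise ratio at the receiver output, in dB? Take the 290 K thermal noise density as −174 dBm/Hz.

Noise floor: N = −174 + 10 log₁₀(B) + NF
10 log₁₀(8.03×10⁴) = 49.05 dB
N = −174 + 49.05 + 8.21 = −116.74 dBm
SNR = P_sig − N = −85.2 − (−116.74) = 31.54 dB → 31.5 dB

31.5 dB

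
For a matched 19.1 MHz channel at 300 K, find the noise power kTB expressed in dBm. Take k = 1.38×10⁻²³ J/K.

P_n = kTB = 1.38×10⁻²³ × 300 × 1.91×10⁷ = 7.91×10⁻¹⁴ W
In dBm: 10 log₁₀(7.91×10⁻¹⁴ / 10⁻³) = −101.0 dBm

−101.0 dBm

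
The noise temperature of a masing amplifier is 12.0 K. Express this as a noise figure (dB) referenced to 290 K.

F = 1 + T_e/T₀ = 1 + 12.0/290 = 1.04138
NF = 10 log₁₀(1.04138) = 0.176 dB

0.176 dB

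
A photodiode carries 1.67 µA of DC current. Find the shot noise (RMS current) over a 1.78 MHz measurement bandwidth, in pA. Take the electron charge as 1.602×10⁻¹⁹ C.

976 pA

I_n = √(2qI·B)
2qI·B = 2 × 1.602×10⁻¹⁹ × 1.67×10⁻⁶ × 1.78×10⁶ = 9.52×10⁻¹⁹ A²
I_n = √(9.52×10⁻¹⁹) = 9.76×10⁻¹⁰ A = 976 pA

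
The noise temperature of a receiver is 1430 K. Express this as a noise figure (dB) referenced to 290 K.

F = 1 + T_e/T₀ = 1 + 1430/290 = 5.93103
NF = 10 log₁₀(5.93103) = 7.73 dB

7.73 dB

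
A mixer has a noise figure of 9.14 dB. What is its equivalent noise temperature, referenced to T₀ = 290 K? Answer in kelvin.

F = 10^(9.14/10) = 8.20352
T_e = (F − 1)·T₀ = (8.20352 − 1) × 290 = 2089 K

2089 K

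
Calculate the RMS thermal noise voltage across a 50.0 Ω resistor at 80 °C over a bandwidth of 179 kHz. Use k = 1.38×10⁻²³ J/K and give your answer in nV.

418 nV

T = 80 °C + 273.15 = 353.15 K
V_n = √(4kTRB)
4kTRB = 4 × 1.38×10⁻²³ × 353.15 × 5.00×10¹ × 1.79×10⁵ = 1.74×10⁻¹³ V²
V_n = √(1.74×10⁻¹³) = 4.18×10⁻⁷ V = 418 nV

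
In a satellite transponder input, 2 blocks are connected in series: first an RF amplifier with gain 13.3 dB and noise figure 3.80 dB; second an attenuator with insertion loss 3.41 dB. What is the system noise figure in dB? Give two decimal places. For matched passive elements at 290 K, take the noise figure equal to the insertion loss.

Convert to linear (a loss of L dB is a gain of −L dB): F_i = 10^(NF_i/10), G_i = 10^(G_i,dB/10)
  Stage 1: F_1 = 10^(3.80/10) = 2.399, G_1 = 10^(13.3/10) = 21.38
  Stage 2: F_2 = 10^(3.41/10) = 2.193, G_2 = 10^(−3.41/10) = 0.4560
Friis cascade:
  F = 2.399 + (2.193 − 1)/21.38 = 2.455
NF = 10 log₁₀(2.455) = 3.90 dB

3.90 dB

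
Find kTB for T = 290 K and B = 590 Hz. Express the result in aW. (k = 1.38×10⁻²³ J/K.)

P_n = kTB = 1.38×10⁻²³ × 290 × 5.90×10² = 2.36×10⁻¹⁸ W = 2.36 aW

2.36 aW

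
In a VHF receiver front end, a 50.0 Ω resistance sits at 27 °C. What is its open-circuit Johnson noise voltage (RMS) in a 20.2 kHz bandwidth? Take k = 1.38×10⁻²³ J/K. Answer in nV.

129 nV

T = 27 °C + 273.15 = 300.15 K
V_n = √(4kTRB)
4kTRB = 4 × 1.38×10⁻²³ × 300.15 × 5.00×10¹ × 2.02×10⁴ = 1.67×10⁻¹⁴ V²
V_n = √(1.67×10⁻¹⁴) = 1.29×10⁻⁷ V = 129 nV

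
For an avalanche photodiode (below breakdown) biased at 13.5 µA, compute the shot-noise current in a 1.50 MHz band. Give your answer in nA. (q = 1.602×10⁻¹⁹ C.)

I_n = √(2qI·B)
2qI·B = 2 × 1.602×10⁻¹⁹ × 1.35×10⁻⁵ × 1.50×10⁶ = 6.49×10⁻¹⁸ A²
I_n = √(6.49×10⁻¹⁸) = 2.55×10⁻⁹ A = 2.55 nA

2.55 nA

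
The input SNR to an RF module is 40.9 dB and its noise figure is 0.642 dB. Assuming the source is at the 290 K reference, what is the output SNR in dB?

By definition F = SNR_in/SNR_out, so in dB: SNR_out = SNR_in − NF
SNR_out = 40.9 − 0.642 = 40.258 dB

40.258 dB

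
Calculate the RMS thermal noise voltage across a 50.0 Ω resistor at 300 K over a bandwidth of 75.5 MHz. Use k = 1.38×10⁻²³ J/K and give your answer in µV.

7.91 µV

V_n = √(4kTRB)
4kTRB = 4 × 1.38×10⁻²³ × 300 × 5.00×10¹ × 7.55×10⁷ = 6.25×10⁻¹¹ V²
V_n = √(6.25×10⁻¹¹) = 7.91×10⁻⁶ V = 7.91 µV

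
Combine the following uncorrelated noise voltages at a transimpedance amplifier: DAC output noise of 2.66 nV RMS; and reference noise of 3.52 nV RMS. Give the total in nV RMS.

Uncorrelated sources add in power (mean-square): V_tot = √(ΣV_i²)
V_tot = √[(2.66×10⁻⁹)² + (3.52×10⁻⁹)²] = 4.41×10⁻⁹ V = 4.41 nV

4.41 nV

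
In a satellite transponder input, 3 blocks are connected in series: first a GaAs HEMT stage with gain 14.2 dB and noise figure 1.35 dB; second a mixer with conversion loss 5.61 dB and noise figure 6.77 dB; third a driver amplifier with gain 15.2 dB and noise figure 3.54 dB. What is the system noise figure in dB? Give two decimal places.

Convert to linear (a loss of L dB is a gain of −L dB): F_i = 10^(NF_i/10), G_i = 10^(G_i,dB/10)
  Stage 1: F_1 = 10^(1.35/10) = 1.365, G_1 = 10^(14.2/10) = 26.30
  Stage 2: F_2 = 10^(6.77/10) = 4.753, G_2 = 10^(−5.61/10) = 0.2748
  Stage 3: F_3 = 10^(3.54/10) = 2.259, G_3 = 10^(15.2/10) = 33.11
Friis cascade:
  F = 1.365 + (4.753 − 1)/26.30 + (2.259 − 1)/7.228 = 1.682
NF = 10 log₁₀(1.682) = 2.26 dB

2.26 dB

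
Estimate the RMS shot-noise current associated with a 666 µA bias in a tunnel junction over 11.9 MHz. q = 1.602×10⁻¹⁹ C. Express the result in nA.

I_n = √(2qI·B)
2qI·B = 2 × 1.602×10⁻¹⁹ × 6.66×10⁻⁴ × 1.19×10⁷ = 2.54×10⁻¹⁵ A²
I_n = √(2.54×10⁻¹⁵) = 5.04×10⁻⁸ A = 50.4 nA

50.4 nA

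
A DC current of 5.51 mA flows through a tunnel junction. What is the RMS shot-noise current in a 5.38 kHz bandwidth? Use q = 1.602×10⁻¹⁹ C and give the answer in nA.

3.08 nA

I_n = √(2qI·B)
2qI·B = 2 × 1.602×10⁻¹⁹ × 5.51×10⁻³ × 5.38×10³ = 9.50×10⁻¹⁸ A²
I_n = √(9.50×10⁻¹⁸) = 3.08×10⁻⁹ A = 3.08 nA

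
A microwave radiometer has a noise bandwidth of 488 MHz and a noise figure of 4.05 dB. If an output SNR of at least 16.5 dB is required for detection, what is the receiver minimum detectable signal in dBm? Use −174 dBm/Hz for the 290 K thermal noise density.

−66.6 dBm

Sensitivity = −174 + 10 log₁₀(B) + NF + SNR_min
= −174 + 86.88 + 4.05 + 16.5
= −66.57 dBm → −66.6 dBm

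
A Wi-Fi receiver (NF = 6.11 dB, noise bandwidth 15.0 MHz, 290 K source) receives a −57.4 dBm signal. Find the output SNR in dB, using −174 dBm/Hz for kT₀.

Noise floor: N = −174 + 10 log₁₀(B) + NF
10 log₁₀(1.50×10⁷) = 71.76 dB
N = −174 + 71.76 + 6.11 = −96.13 dBm
SNR = P_sig − N = −57.4 − (−96.13) = 38.73 dB → 38.7 dB

38.7 dB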